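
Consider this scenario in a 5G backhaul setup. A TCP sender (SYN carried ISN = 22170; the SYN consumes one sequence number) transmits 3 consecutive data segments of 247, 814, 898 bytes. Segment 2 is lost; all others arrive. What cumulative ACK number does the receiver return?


SYN uses sequence number 22170; first data byte = ISN + 1 = 22171.
Segment 1: SEQ = 22171, len = 247 B, covers [22171, 22417]
Segment 2: SEQ = 22418, len = 814 B, covers [22418, 23231] [LOST]
Segment 3: SEQ = 23232, len = 898 B, covers [23232, 24129]
In-order data received: bytes [22171, 22417] (segments 1..1).
Segment 2 missing -> gap begins at byte 22418; later segments buffered out of order.
Cumulative ACK = next expected in-order byte = 22171 + 247 = 22418

22418


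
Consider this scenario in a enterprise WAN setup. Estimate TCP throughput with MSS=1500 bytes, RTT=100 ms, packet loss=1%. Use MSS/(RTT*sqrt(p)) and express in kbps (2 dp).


Given: MSS = 1500 bytes, RTT = 100 ms, loss = 1%
RTT in seconds = 100 / 1000 = 0.1
Loss rate = 1% = 0.01
sqrt(loss) = sqrt(0.01) = 0.1
Throughput (bytes/s) = 1500 / (0.1 * 0.1) = 150000.0000
Throughput (kbps) = 150000.0000 * 8 / 1000 = 1200.000000 -> 1200.00 kbps (2 dp)

1200.00


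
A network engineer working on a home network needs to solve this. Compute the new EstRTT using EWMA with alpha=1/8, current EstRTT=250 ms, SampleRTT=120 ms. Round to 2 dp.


Given: EstRTT = 250 ms, SampleRTT = 120 ms, alpha = 1/8
New EstRTT = (1 - alpha) * EstRTT + alpha * SampleRTT
(7/8) * 250 = 218.75
(1/8) * 120 = 15
New EstRTT = 218.75 + 15 = 233.75 ms -> 233.75 ms (2 dp)

233.75


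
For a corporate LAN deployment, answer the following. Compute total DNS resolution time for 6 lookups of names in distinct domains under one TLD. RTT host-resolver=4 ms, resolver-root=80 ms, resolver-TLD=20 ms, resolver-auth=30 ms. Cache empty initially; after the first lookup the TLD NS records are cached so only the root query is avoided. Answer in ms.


Lookup 1 (cold cache): local + root + TLD + auth = 4 + 80 + 20 + 30 = 134 ms
Lookups 2..6 (TLD NS cached -> skip root; new domain -> still ask TLD and auth): local + TLD + auth = 4 + 20 + 30 = 54 ms each
Remaining 5 lookups: 5 * 54 = 270 ms
Total = 134 + 270 = 404 ms

404


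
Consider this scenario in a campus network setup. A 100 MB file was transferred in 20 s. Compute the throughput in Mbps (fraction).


Given: file = 100 MB, time = 20 s
File in Mb = 100 * 8 = 800 Mb
Throughput = 800 / 20 Mbps
Throughput = 40 Mbps

40


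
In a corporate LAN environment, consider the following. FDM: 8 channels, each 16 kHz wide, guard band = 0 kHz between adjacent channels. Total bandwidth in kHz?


Given: 8 channels, 16 kHz each, guard = 0 kHz
Channel bandwidth = 8 * 16 = 128 kHz
Guard bands = 7 gaps * 0 kHz = 0 kHz
Total = 128 + 0 = 128 kHz

128


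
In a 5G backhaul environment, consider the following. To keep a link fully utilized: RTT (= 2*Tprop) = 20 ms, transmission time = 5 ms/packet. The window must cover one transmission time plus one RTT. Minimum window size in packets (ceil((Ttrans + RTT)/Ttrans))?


Given: Ttrans = 5 ms, RTT = 20 ms (= 2 * Tprop, Tprop = 10 ms)
Time until first ACK returns = Ttrans + RTT = 5 + 20 = 25 ms
Need W * Ttrans >= Ttrans + RTT  ->  W >= (Ttrans + RTT) / Ttrans
(Ttrans + RTT) / Ttrans = 25 / 5 = 5
W_min = ceil(5) = 5

5


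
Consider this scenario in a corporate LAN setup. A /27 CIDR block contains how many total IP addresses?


Given: CIDR prefix /27
Host bits = 32 - 27 = 5
Total addresses = 2^5 = 32

32


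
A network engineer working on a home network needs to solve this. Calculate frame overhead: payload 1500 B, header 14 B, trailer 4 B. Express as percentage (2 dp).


Given: payload = 1500 B, header = 14 B, trailer = 4 B
Overhead bytes = header + trailer = 14 + 4 = 18
Total frame = payload + overhead = 1500 + 18 = 1518
Overhead % = 18 / 1518 * 100 = 1.1858% -> 1.19% (2 dp)

1.19


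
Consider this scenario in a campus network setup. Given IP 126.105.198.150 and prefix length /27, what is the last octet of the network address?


Given: IP = 126.105.198.150, prefix = /27
Subnet mask = 255.255.255.224
Last octet of IP: 150
Last octet of mask: 224
Network last octet = 150 AND 224 = 128

128


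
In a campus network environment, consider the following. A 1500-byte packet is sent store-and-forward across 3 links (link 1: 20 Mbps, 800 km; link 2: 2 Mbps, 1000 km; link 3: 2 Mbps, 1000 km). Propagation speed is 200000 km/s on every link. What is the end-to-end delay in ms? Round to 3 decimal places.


Packet = 1500 bytes = 12000 bits. Store-and-forward: sum (t_trans + t_prop) per link.
Link 1: t_trans = 12000/(20*10^6) s = 0.6000 ms; t_prop = 800/200000 s = 4.0000 ms; subtotal = 4.6000 ms
Link 2: t_trans = 12000/(2*10^6) s = 6.0000 ms; t_prop = 1000/200000 s = 5.0000 ms; subtotal = 11.0000 ms
Link 3: t_trans = 12000/(2*10^6) s = 6.0000 ms; t_prop = 1000/200000 s = 5.0000 ms; subtotal = 11.0000 ms
End-to-end = 4.6000 + 11.0000 + 11.0000 = 26.6000 ms -> 26.600 ms (3 dp)

26.600


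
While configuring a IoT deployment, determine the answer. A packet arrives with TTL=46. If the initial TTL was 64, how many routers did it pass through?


Given: initial TTL = 64, received TTL = 46
Hops = initial TTL - received TTL
Hops = 64 - 46 = 18

18


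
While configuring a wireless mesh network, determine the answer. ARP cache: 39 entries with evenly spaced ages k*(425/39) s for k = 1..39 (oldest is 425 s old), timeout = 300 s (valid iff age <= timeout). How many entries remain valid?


Ages are k * 425/39 s for k = 1..39 (spacing = 10.8974 s).
Entry k is valid iff k * 425/39 <= 300 iff k <= 39 * 300 / 425 = 27.5294
n_valid = floor(27.5294) = 27
(n_stale = 39 - 27 = 12)

27


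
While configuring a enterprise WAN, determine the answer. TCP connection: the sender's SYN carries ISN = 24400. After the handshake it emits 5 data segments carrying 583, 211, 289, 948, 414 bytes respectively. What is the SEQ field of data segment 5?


The SYN occupies sequence number ISN = 24400, so the first data byte is ISN + 1 = 24401.
SEQ of data segment i = (ISN + 1) + sum of payload sizes of segments 1..i-1.
Segment 1: SEQ = 24401, payload = 583 bytes
Segment 2: SEQ = 24984, payload = 211 bytes
Segment 3: SEQ = 25195, payload = 289 bytes
Segment 4: SEQ = 25484, payload = 948 bytes
Segment 5: SEQ = 26432, payload = 414 bytes
SEQ of segment 5 = 24401 + 583 + 211 + 289 + 948 = 26432

26432


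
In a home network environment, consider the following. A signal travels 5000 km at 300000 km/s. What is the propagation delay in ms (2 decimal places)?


Given: distance = 5000 km, speed = 300000 km/s
Delay = distance / speed = 5000 / 300000 seconds
Delay in ms = 5000 * 1000 / 300000
Delay = 16.6667 ms
Rounded to 2 dp = 16.67 ms

16.67


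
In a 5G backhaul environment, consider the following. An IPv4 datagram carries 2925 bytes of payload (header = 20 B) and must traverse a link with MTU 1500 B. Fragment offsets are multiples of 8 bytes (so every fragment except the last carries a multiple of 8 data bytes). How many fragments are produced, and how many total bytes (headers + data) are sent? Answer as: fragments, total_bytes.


Max data per non-final fragment = floor((MTU - header)/8)*8 = floor((1500 - 20)/8)*8 = floor(1480/8)*8 = 1480 B
Final fragment needs no 8-byte alignment: it can carry up to MTU - header = 1480 B
Non-final fragments needed = ceil((payload - 1480) / 1480) = ceil(1445/1480) = ceil(0.9764) = 1
Number of fragments = 1 + 1 = 2
Fragment sizes (data): 1 * 1480 B + 1445 B (last, 1445 <= 1480 OK)
Total bytes sent = payload + n_frags * header = 2925 + 2*20 = 2925 + 40 = 2965 B

2, 2965


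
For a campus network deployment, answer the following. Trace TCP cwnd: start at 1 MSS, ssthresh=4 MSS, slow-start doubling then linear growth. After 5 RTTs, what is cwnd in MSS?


RTT 0: cwnd = 1 MSS (initial)
RTT 1: cwnd = 2 MSS (slow start, doubled)
RTT 2: cwnd = 4 MSS (slow start, doubled)
RTT 3: cwnd = 5 MSS (congestion avoidance, +1)
RTT 4: cwnd = 6 MSS (congestion avoidance, +1)
RTT 5: cwnd = 7 MSS (congestion avoidance, +1)

7


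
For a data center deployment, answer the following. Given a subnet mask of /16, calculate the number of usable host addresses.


Given: subnet mask /16
Host bits = 32 - 16 = 16
Total addresses = 2^16 = 65536
Usable hosts = 65536 - 2 (network + broadcast) = 65534

65534


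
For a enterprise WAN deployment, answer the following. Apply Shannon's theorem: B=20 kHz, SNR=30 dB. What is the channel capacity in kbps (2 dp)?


Given: B = 20 kHz, SNR = 30 dB
SNR linear = 10^(30/10) = 1000
1 + SNR = 1001
log2(1001) = 9.9672262588
C = 20 * 1000 * 9.9672262588 = 199344.5252 bps
C = 199.344525 kbps -> 199.34 kbps (2 dp)

199.34


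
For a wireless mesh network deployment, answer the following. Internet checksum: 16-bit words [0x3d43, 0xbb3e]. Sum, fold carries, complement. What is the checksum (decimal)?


Given words: [0x3d43, 0xbb3e]
Step 1: Sum all words
Raw sum = 15683 + 47934 = 63617
One's complement = ~63617 & 0xFFFF = 1918

1918


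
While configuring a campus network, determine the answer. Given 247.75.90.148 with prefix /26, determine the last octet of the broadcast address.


Given: IP = 247.75.90.148, prefix = /26
Host bits = 32 - 26 = 6
Network last octet = 148 AND mask = 128
Host part size = 2^6 - 1 = 63
Broadcast last octet = 128 OR 63 = 191

191


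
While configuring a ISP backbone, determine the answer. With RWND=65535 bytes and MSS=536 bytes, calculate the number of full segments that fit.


Given: RWND = 65535 bytes, MSS = 536 bytes
Full segments = floor(RWND / MSS)
Full segments = floor(65535 / 536)
Full segments = floor(122.2668) = 122

122


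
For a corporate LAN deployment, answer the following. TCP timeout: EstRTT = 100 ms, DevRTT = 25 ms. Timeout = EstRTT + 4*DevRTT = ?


Given: EstRTT = 100 ms, DevRTT = 25 ms
Timeout = EstRTT + 4 * DevRTT
4 * DevRTT = 4 * 25 = 100
Timeout = 100 + 100 = 200 ms

200


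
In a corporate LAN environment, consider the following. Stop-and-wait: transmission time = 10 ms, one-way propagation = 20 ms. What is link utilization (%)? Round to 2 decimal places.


Given: Ttrans = 10 ms, Tprop = 20 ms
RTT = 2 * Tprop = 2 * 20 = 40 ms
U = Ttrans / (Ttrans + RTT)
U = 10 / (10 + 40)
U = 10 / 50 = 0.2
U% = 20.00%

20.00


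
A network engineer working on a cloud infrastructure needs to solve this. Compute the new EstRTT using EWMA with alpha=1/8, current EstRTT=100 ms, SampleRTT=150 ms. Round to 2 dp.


Given: EstRTT = 100 ms, SampleRTT = 150 ms, alpha = 1/8
New EstRTT = (1 - alpha) * EstRTT + alpha * SampleRTT
(7/8) * 100 = 87.5
(1/8) * 150 = 18.75
New EstRTT = 87.5 + 18.75 = 106.25 ms -> 106.25 ms (2 dp)

106.25


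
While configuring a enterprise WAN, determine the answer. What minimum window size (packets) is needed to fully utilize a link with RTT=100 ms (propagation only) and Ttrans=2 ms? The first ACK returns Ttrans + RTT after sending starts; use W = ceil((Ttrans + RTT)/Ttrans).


Given: Ttrans = 2 ms, RTT = 100 ms (= 2 * Tprop, Tprop = 50 ms)
Time until first ACK returns = Ttrans + RTT = 2 + 100 = 102 ms
Need W * Ttrans >= Ttrans + RTT  ->  W >= (Ttrans + RTT) / Ttrans
(Ttrans + RTT) / Ttrans = 102 / 2 = 51
W_min = ceil(51) = 51

51


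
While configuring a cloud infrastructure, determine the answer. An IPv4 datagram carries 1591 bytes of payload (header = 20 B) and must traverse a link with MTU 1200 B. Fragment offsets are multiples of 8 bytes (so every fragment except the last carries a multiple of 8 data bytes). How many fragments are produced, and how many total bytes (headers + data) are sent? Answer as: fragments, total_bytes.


Max data per non-final fragment = floor((MTU - header)/8)*8 = floor((1200 - 20)/8)*8 = floor(1180/8)*8 = 1176 B
Final fragment needs no 8-byte alignment: it can carry up to MTU - header = 1180 B
Non-final fragments needed = ceil((payload - 1180) / 1176) = ceil(411/1176) = ceil(0.3495) = 1
Number of fragments = 1 + 1 = 2
Fragment sizes (data): 1 * 1176 B + 415 B (last, 415 <= 1180 OK)
Total bytes sent = payload + n_frags * header = 1591 + 2*20 = 1591 + 40 = 1631 B

2, 1631


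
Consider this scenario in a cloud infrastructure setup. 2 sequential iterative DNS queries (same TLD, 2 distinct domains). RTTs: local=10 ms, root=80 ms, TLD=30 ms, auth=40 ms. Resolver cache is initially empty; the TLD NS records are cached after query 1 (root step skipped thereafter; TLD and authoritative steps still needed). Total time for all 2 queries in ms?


Lookup 1 (cold cache): local + root + TLD + auth = 10 + 80 + 30 + 40 = 160 ms
Lookups 2..2 (TLD NS cached -> skip root; new domain -> still ask TLD and auth): local + TLD + auth = 10 + 30 + 40 = 80 ms each
Remaining 1 lookups: 1 * 80 = 80 ms
Total = 160 + 80 = 240 ms

240


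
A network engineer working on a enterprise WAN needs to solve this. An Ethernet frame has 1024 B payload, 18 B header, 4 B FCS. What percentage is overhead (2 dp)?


Given: payload = 1024 B, header = 18 B, trailer = 4 B
Overhead bytes = header + trailer = 18 + 4 = 22
Total frame = payload + overhead = 1024 + 22 = 1046
Overhead % = 22 / 1046 * 100 = 2.1033% -> 2.10% (2 dp)

2.10


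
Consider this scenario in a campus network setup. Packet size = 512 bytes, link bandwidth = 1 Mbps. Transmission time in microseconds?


Given: packet = 512 bytes, bandwidth = 1 Mbps
Packet in bits = 512 * 8 = 4096 bits
Bandwidth = 1 * 10^6 = 1000000 bps
Time = 4096 / 1000000 seconds
Time in us = 4096 * 10^6 / 1000000 = 4096

4096


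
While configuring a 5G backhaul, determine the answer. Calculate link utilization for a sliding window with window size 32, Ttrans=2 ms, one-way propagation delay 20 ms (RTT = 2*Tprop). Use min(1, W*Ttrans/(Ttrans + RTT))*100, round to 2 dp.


Given: W = 32, Ttrans = 2 ms, RTT = 40 ms (= 2 * Tprop, Tprop = 20 ms)
Cycle time = Ttrans + RTT = 2 + 40 = 42 ms (first packet sent until its ACK returns)
W * Ttrans = 32 * 2 = 64 ms of sending per cycle
W * Ttrans / (Ttrans + RTT) = 64 / 42 = 1.523810
U = min(1, 1.523810) = 1.000000
U% = 100.00%

100.00


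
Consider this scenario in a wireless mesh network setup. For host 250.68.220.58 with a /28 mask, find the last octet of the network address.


Given: IP = 250.68.220.58, prefix = /28
Subnet mask = 255.255.255.240
Last octet of IP: 58
Last octet of mask: 240
Network last octet = 58 AND 240 = 48

48


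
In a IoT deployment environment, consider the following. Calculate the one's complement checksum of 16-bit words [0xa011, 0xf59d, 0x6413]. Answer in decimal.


Given words: [0xa011, 0xf59d, 0x6413]
Step 1: Sum all words
Raw sum = 40977 + 62877 + 25619 = 129473
Step 2: Fold carry: (63937 + 1) = 63938
One's complement = ~63938 & 0xFFFF = 1597

1597


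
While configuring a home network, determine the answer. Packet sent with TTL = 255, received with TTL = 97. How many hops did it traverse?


Given: initial TTL = 255, received TTL = 97
Hops = initial TTL - received TTL
Hops = 255 - 97 = 158

158


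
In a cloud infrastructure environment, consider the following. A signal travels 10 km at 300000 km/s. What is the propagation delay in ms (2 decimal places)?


Given: distance = 10 km, speed = 300000 km/s
Delay = distance / speed = 10 / 300000 seconds
Delay in ms = 10 * 1000 / 300000
Delay = 0.0333 ms
Rounded to 2 dp = 0.03 ms

0.03


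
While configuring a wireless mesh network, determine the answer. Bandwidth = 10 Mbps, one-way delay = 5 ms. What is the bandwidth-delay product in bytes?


Given: bandwidth = 10 Mbps, delay = 5 ms
BDP in bits = 10 * 10^6 * 5 / 1000
BDP in bits = 50000
BDP in bytes = 50000 / 8 = 6250

6250


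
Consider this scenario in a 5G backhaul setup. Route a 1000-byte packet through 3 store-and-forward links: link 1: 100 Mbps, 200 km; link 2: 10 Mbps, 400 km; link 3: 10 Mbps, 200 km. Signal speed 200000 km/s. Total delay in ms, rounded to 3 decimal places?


Packet = 1000 bytes = 8000 bits. Store-and-forward: sum (t_trans + t_prop) per link.
Link 1: t_trans = 8000/(100*10^6) s = 0.0800 ms; t_prop = 200/200000 s = 1.0000 ms; subtotal = 1.0800 ms
Link 2: t_trans = 8000/(10*10^6) s = 0.8000 ms; t_prop = 400/200000 s = 2.0000 ms; subtotal = 2.8000 ms
Link 3: t_trans = 8000/(10*10^6) s = 0.8000 ms; t_prop = 200/200000 s = 1.0000 ms; subtotal = 1.8000 ms
End-to-end = 1.0800 + 2.8000 + 1.8000 = 5.6800 ms -> 5.680 ms (3 dp)

5.680


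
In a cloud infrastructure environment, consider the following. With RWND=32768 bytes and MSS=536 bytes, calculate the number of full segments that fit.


Given: RWND = 32768 bytes, MSS = 536 bytes
Full segments = floor(RWND / MSS)
Full segments = floor(32768 / 536)
Full segments = floor(61.1343) = 61

61


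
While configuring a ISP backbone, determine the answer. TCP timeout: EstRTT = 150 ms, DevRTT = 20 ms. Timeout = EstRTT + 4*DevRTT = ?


Given: EstRTT = 150 ms, DevRTT = 20 ms
Timeout = EstRTT + 4 * DevRTT
4 * DevRTT = 4 * 20 = 80
Timeout = 150 + 80 = 230 ms

230


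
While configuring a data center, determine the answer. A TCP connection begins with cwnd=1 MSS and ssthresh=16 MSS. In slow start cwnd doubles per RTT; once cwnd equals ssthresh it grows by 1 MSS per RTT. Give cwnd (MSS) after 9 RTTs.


RTT 0: cwnd = 1 MSS (initial)
RTT 1: cwnd = 2 MSS (slow start, doubled)
RTT 2: cwnd = 4 MSS (slow start, doubled)
RTT 3: cwnd = 8 MSS (slow start, doubled)
RTT 4: cwnd = 16 MSS (slow start, doubled)
RTT 5: cwnd = 17 MSS (congestion avoidance, +1)
RTT 6: cwnd = 18 MSS (congestion avoidance, +1)
RTT 7: cwnd = 19 MSS (congestion avoidance, +1)
RTT 8: cwnd = 20 MSS (congestion avoidance, +1)
RTT 9: cwnd = 21 MSS (congestion avoidance, +1)

21


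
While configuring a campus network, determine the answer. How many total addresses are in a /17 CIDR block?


Given: CIDR prefix /17
Host bits = 32 - 17 = 15
Total addresses = 2^15 = 32768

32768


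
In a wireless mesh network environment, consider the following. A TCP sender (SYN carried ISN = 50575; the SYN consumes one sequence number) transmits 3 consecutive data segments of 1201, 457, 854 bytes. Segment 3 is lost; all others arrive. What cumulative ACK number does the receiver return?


SYN uses sequence number 50575; first data byte = ISN + 1 = 50576.
Segment 1: SEQ = 50576, len = 1201 B, covers [50576, 51776]
Segment 2: SEQ = 51777, len = 457 B, covers [51777, 52233]
Segment 3: SEQ = 52234, len = 854 B, covers [52234, 53087] [LOST]
In-order data received: bytes [50576, 52233] (segments 1..2).
Segment 3 missing -> gap begins at byte 52234.
Cumulative ACK = next expected in-order byte = 50576 + 1201 + 457 = 52234

52234


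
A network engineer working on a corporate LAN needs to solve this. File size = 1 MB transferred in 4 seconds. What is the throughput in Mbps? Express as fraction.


Given: file = 1 MB, time = 4 s
File in Mb = 1 * 8 = 8 Mb
Throughput = 8 / 4 Mbps
Throughput = 2 Mbps

2


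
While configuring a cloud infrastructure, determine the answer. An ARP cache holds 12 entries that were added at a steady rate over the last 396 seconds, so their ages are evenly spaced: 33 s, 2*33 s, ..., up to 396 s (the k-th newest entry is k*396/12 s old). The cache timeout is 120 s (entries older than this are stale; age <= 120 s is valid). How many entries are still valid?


Ages are k * 396/12 s for k = 1..12 (spacing = 33.0000 s).
Entry k is valid iff k * 396/12 <= 120 iff k <= 12 * 120 / 396 = 3.6364
n_valid = floor(3.6364) = 3
(n_stale = 12 - 3 = 9)

3


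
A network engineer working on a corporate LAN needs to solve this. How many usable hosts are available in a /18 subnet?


Given: subnet mask /18
Host bits = 32 - 18 = 14
Total addresses = 2^14 = 16384
Usable hosts = 16384 - 2 (network + broadcast) = 16382

16382


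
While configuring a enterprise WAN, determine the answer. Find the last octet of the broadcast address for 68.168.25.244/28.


Given: IP = 68.168.25.244, prefix = /28
Host bits = 32 - 28 = 4
Network last octet = 244 AND mask = 240
Host part size = 2^4 - 1 = 15
Broadcast last octet = 240 OR 15 = 255

255


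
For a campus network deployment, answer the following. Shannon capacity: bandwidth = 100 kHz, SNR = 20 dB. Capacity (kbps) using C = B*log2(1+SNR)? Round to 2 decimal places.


Given: B = 100 kHz, SNR = 20 dB
SNR linear = 10^(20/10) = 100
1 + SNR = 101
log2(101) = 6.6582114828
C = 100 * 1000 * 6.6582114828 = 665821.1483 bps
C = 665.821148 kbps -> 665.82 kbps (2 dp)

665.82


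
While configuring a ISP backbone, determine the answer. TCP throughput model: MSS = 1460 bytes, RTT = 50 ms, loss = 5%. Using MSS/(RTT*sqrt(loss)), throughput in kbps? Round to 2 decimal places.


Given: MSS = 1460 bytes, RTT = 50 ms, loss = 5%
RTT in seconds = 50 / 1000 = 0.05
Loss rate = 5% = 0.05
sqrt(loss) = sqrt(0.05) = 0.223606797750
Throughput (bytes/s) = 1460 / (0.05 * 0.223606797750) = 130586.3699
Throughput (kbps) = 130586.3699 * 8 / 1000 = 1044.690959 -> 1044.69 kbps (2 dp)

1044.69


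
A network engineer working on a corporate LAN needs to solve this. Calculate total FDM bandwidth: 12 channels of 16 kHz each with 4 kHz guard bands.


Given: 12 channels, 16 kHz each, guard = 4 kHz
Channel bandwidth = 12 * 16 = 192 kHz
Guard bands = 11 gaps * 4 kHz = 44 kHz
Total = 192 + 44 = 236 kHz

236


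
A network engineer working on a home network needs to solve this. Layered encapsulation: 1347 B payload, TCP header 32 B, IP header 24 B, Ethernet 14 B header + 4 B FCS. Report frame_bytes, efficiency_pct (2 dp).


TCP segment = 1347 + 32 = 1379 B
IP packet = 1379 + 24 = 1403 B
Ethernet frame = 1403 + 14 + 4 = 1421 B
Efficiency = app / frame = 1347 / 1421 = 0.947924 = 94.7924% -> 94.79% (2 dp)

1421, 94.79


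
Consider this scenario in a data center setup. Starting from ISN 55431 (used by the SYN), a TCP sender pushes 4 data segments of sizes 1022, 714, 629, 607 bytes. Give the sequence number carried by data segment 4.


The SYN occupies sequence number ISN = 55431, so the first data byte is ISN + 1 = 55432.
SEQ of data segment i = (ISN + 1) + sum of payload sizes of segments 1..i-1.
Segment 1: SEQ = 55432, payload = 1022 bytes
Segment 2: SEQ = 56454, payload = 714 bytes
Segment 3: SEQ = 57168, payload = 629 bytes
Segment 4: SEQ = 57797, payload = 607 bytes
SEQ of segment 4 = 55432 + 1022 + 714 + 629 = 57797

57797


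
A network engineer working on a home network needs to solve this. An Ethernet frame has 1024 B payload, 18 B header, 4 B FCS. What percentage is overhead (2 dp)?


Given: payload = 1024 B, header = 18 B, trailer = 4 B
Overhead bytes = header + trailer = 18 + 4 = 22
Total frame = payload + overhead = 1024 + 22 = 1046
Overhead % = 22 / 1046 * 100 = 2.1033% -> 2.10% (2 dp)

2.10


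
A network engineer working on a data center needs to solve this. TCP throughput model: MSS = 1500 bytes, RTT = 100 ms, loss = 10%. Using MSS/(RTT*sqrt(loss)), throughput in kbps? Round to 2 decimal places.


Given: MSS = 1500 bytes, RTT = 100 ms, loss = 10%
RTT in seconds = 100 / 1000 = 0.1
Loss rate = 10% = 0.1
sqrt(loss) = sqrt(0.1) = 0.316227766017
Throughput (bytes/s) = 1500 / (0.1 * 0.316227766017) = 47434.1649
Throughput (kbps) = 47434.1649 * 8 / 1000 = 379.473319 -> 379.47 kbps (2 dp)

379.47


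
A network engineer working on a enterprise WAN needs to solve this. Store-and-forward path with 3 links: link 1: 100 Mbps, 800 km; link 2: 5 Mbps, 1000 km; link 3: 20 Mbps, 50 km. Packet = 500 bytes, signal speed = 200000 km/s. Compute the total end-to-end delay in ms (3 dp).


Packet = 500 bytes = 4000 bits. Store-and-forward: sum (t_trans + t_prop) per link.
Link 1: t_trans = 4000/(100*10^6) s = 0.0400 ms; t_prop = 800/200000 s = 4.0000 ms; subtotal = 4.0400 ms
Link 2: t_trans = 4000/(5*10^6) s = 0.8000 ms; t_prop = 1000/200000 s = 5.0000 ms; subtotal = 5.8000 ms
Link 3: t_trans = 4000/(20*10^6) s = 0.2000 ms; t_prop = 50/200000 s = 0.2500 ms; subtotal = 0.4500 ms
End-to-end = 4.0400 + 5.8000 + 0.4500 = 10.2900 ms -> 10.290 ms (3 dp)

10.290


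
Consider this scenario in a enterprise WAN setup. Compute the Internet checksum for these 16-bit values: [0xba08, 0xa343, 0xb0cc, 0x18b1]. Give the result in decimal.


Given words: [0xba08, 0xa343, 0xb0cc, 0x18b1]
Step 1: Sum all words
Raw sum = 47624 + 41795 + 45260 + 6321 = 141000
Step 2: Fold carry: (9928 + 2) = 9930
One's complement = ~9930 & 0xFFFF = 55605

55605


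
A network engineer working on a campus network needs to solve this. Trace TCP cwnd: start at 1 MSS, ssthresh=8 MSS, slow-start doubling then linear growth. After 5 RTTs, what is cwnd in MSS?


RTT 0: cwnd = 1 MSS (initial)
RTT 1: cwnd = 2 MSS (slow start, doubled)
RTT 2: cwnd = 4 MSS (slow start, doubled)
RTT 3: cwnd = 8 MSS (slow start, doubled)
RTT 4: cwnd = 9 MSS (congestion avoidance, +1)
RTT 5: cwnd = 10 MSS (congestion avoidance, +1)

10


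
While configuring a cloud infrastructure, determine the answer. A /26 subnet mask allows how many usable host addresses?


Given: subnet mask /26
Host bits = 32 - 26 = 6
Total addresses = 2^6 = 64
Usable hosts = 64 - 2 (network + broadcast) = 62

62


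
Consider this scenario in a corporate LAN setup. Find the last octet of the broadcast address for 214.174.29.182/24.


Given: IP = 214.174.29.182, prefix = /24
Host bits = 32 - 24 = 8
Network last octet = 182 AND mask = 0
Host part size = 2^8 - 1 = 255
Broadcast last octet = 0 OR 255 = 255

255


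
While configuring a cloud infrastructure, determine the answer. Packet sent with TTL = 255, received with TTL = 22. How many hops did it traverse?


Given: initial TTL = 255, received TTL = 22
Hops = initial TTL - received TTL
Hops = 255 - 22 = 233

233


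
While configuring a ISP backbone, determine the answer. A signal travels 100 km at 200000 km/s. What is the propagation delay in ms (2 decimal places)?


Given: distance = 100 km, speed = 200000 km/s
Delay = distance / speed = 100 / 200000 seconds
Delay in ms = 100 * 1000 / 200000
Delay = 0.5000 ms
Rounded to 2 dp = 0.50 ms

0.50


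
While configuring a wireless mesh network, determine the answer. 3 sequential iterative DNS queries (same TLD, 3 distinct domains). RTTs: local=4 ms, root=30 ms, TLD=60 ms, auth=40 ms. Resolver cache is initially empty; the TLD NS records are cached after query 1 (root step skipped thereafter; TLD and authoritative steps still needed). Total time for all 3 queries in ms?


Lookup 1 (cold cache): local + root + TLD + auth = 4 + 30 + 60 + 40 = 134 ms
Lookups 2..3 (TLD NS cached -> skip root; new domain -> still ask TLD and auth): local + TLD + auth = 4 + 60 + 40 = 104 ms each
Remaining 2 lookups: 2 * 104 = 208 ms
Total = 134 + 208 = 342 ms

342


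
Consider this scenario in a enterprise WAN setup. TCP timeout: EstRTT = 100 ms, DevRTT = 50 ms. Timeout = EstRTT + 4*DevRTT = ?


Given: EstRTT = 100 ms, DevRTT = 50 ms
Timeout = EstRTT + 4 * DevRTT
4 * DevRTT = 4 * 50 = 200
Timeout = 100 + 200 = 300 ms

300


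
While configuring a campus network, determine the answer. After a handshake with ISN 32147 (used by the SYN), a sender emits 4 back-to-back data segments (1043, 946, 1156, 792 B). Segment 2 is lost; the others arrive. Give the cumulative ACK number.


SYN uses sequence number 32147; first data byte = ISN + 1 = 32148.
Segment 1: SEQ = 32148, len = 1043 B, covers [32148, 33190]
Segment 2: SEQ = 33191, len = 946 B, covers [33191, 34136] [LOST]
Segment 3: SEQ = 34137, len = 1156 B, covers [34137, 35292]
Segment 4: SEQ = 35293, len = 792 B, covers [35293, 36084]
In-order data received: bytes [32148, 33190] (segments 1..1).
Segment 2 missing -> gap begins at byte 33191; later segments buffered out of order.
Cumulative ACK = next expected in-order byte = 32148 + 1043 = 33191

33191


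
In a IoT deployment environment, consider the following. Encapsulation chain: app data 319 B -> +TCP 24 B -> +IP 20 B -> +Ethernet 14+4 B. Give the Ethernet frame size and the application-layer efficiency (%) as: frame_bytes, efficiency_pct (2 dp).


TCP segment = 319 + 24 = 343 B
IP packet = 343 + 20 = 363 B
Ethernet frame = 363 + 14 + 4 = 381 B
Efficiency = app / frame = 319 / 381 = 0.837270 = 83.7270% -> 83.73% (2 dp)

381, 83.73


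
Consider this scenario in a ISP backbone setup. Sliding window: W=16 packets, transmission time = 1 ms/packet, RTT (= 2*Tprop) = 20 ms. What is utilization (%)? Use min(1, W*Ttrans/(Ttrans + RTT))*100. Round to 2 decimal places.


Given: W = 16, Ttrans = 1 ms, RTT = 20 ms (= 2 * Tprop, Tprop = 10 ms)
Cycle time = Ttrans + RTT = 1 + 20 = 21 ms (first packet sent until its ACK returns)
W * Ttrans = 16 * 1 = 16 ms of sending per cycle
W * Ttrans / (Ttrans + RTT) = 16 / 21 = 0.761905
U = min(1, 0.761905) = 0.761905
U% = 76.19%

76.19


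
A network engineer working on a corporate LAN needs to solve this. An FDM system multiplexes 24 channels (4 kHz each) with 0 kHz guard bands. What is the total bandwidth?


Given: 24 channels, 4 kHz each, guard = 0 kHz
Channel bandwidth = 24 * 4 = 96 kHz
Guard bands = 23 gaps * 0 kHz = 0 kHz
Total = 96 + 0 = 96 kHz

96


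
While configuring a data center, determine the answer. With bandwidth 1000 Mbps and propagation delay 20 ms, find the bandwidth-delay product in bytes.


Given: bandwidth = 1000 Mbps, delay = 20 ms
BDP in bits = 1000 * 10^6 * 20 / 1000
BDP in bits = 20000000
BDP in bytes = 20000000 / 8 = 2500000

2500000


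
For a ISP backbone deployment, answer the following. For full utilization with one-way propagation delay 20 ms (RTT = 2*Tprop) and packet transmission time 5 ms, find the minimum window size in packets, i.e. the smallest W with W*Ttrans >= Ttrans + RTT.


Given: Ttrans = 5 ms, RTT = 40 ms (= 2 * Tprop, Tprop = 20 ms)
Time until first ACK returns = Ttrans + RTT = 5 + 40 = 45 ms
Need W * Ttrans >= Ttrans + RTT  ->  W >= (Ttrans + RTT) / Ttrans
(Ttrans + RTT) / Ttrans = 45 / 5 = 9
W_min = ceil(9) = 9

9


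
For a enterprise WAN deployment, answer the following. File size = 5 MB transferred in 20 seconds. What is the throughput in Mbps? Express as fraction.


Given: file = 5 MB, time = 20 s
File in Mb = 5 * 8 = 40 Mb
Throughput = 40 / 20 Mbps
Throughput = 2 Mbps

2


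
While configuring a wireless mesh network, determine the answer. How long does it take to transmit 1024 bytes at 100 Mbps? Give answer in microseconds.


Given: packet = 1024 bytes, bandwidth = 100 Mbps
Packet in bits = 1024 * 8 = 8192 bits
Bandwidth = 100 * 10^6 = 100000000 bps
Time = 8192 / 100000000 seconds
Time in us = 8192 * 10^6 / 100000000 = 81.92

81.92


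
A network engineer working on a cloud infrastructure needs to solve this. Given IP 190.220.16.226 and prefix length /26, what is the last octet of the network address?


Given: IP = 190.220.16.226, prefix = /26
Subnet mask = 255.255.255.192
Last octet of IP: 226
Last octet of mask: 192
Network last octet = 226 AND 192 = 192

192


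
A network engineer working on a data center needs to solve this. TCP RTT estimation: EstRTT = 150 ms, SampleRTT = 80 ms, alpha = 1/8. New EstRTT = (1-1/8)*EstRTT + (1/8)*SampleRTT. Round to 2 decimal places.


Given: EstRTT = 150 ms, SampleRTT = 80 ms, alpha = 1/8
New EstRTT = (1 - alpha) * EstRTT + alpha * SampleRTT
(7/8) * 150 = 131.25
(1/8) * 80 = 10
New EstRTT = 131.25 + 10 = 141.25 ms -> 141.25 ms (2 dp)

141.25


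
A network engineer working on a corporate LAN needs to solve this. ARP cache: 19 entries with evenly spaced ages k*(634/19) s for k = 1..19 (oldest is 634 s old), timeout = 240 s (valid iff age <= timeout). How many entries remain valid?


Ages are k * 634/19 s for k = 1..19 (spacing = 33.3684 s).
Entry k is valid iff k * 634/19 <= 240 iff k <= 19 * 240 / 634 = 7.1924
n_valid = floor(7.1924) = 7
(n_stale = 19 - 7 = 12)

7


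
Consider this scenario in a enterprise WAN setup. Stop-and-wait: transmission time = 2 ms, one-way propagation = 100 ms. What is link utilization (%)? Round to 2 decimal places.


Given: Ttrans = 2 ms, Tprop = 100 ms
RTT = 2 * Tprop = 2 * 100 = 200 ms
U = Ttrans / (Ttrans + RTT)
U = 2 / (2 + 200)
U = 2 / 202 = 0.009901
U% = 0.99%

0.99


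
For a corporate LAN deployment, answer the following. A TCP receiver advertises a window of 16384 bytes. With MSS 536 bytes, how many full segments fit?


Given: RWND = 16384 bytes, MSS = 536 bytes
Full segments = floor(RWND / MSS)
Full segments = floor(16384 / 536)
Full segments = floor(30.5672) = 30

30


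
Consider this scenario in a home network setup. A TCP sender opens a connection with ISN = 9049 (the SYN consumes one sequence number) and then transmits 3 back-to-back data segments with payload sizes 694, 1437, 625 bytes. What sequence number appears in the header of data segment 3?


The SYN occupies sequence number ISN = 9049, so the first data byte is ISN + 1 = 9050.
SEQ of data segment i = (ISN + 1) + sum of payload sizes of segments 1..i-1.
Segment 1: SEQ = 9050, payload = 694 bytes
Segment 2: SEQ = 9744, payload = 1437 bytes
Segment 3: SEQ = 11181, payload = 625 bytes
SEQ of segment 3 = 9050 + 694 + 1437 = 11181

11181


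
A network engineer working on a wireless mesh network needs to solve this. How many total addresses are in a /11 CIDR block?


Given: CIDR prefix /11
Host bits = 32 - 11 = 21
Total addresses = 2^21 = 2097152

2097152


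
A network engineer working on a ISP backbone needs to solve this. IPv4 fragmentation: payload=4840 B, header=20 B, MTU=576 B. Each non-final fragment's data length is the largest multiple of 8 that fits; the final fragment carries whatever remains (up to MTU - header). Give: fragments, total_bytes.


Max data per non-final fragment = floor((MTU - header)/8)*8 = floor((576 - 20)/8)*8 = floor(556/8)*8 = 552 B
Final fragment needs no 8-byte alignment: it can carry up to MTU - header = 556 B
Non-final fragments needed = ceil((payload - 556) / 552) = ceil(4284/552) = ceil(7.7609) = 8
Number of fragments = 8 + 1 = 9
Fragment sizes (data): 8 * 552 B + 424 B (last, 424 <= 556 OK)
Total bytes sent = payload + n_frags * header = 4840 + 9*20 = 4840 + 180 = 5020 B

9, 5020


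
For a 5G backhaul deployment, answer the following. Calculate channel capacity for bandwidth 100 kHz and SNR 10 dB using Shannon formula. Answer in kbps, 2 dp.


Given: B = 100 kHz, SNR = 10 dB
SNR linear = 10^(10/10) = 10
1 + SNR = 11
log2(11) = 3.4594316186
C = 100 * 1000 * 3.4594316186 = 345943.1619 bps
C = 345.943162 kbps -> 345.94 kbps (2 dp)

345.94


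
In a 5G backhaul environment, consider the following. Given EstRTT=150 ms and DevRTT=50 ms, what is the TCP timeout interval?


Given: EstRTT = 150 ms, DevRTT = 50 ms
Timeout = EstRTT + 4 * DevRTT
4 * DevRTT = 4 * 50 = 200
Timeout = 150 + 200 = 350 ms

350


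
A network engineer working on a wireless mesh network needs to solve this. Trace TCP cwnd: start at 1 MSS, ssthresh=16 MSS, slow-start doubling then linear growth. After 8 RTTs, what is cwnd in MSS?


RTT 0: cwnd = 1 MSS (initial)
RTT 1: cwnd = 2 MSS (slow start, doubled)
RTT 2: cwnd = 4 MSS (slow start, doubled)
RTT 3: cwnd = 8 MSS (slow start, doubled)
RTT 4: cwnd = 16 MSS (slow start, doubled)
RTT 5: cwnd = 17 MSS (congestion avoidance, +1)
RTT 6: cwnd = 18 MSS (congestion avoidance, +1)
RTT 7: cwnd = 19 MSS (congestion avoidance, +1)
RTT 8: cwnd = 20 MSS (congestion avoidance, +1)

20


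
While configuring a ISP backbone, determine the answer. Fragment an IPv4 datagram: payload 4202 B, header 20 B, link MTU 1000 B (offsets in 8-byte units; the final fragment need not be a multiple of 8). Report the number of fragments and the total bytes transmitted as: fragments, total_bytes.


Max data per non-final fragment = floor((MTU - header)/8)*8 = floor((1000 - 20)/8)*8 = floor(980/8)*8 = 976 B
Final fragment needs no 8-byte alignment: it can carry up to MTU - header = 980 B
Non-final fragments needed = ceil((payload - 980) / 976) = ceil(3222/976) = ceil(3.3012) = 4
Number of fragments = 4 + 1 = 5
Fragment sizes (data): 4 * 976 B + 298 B (last, 298 <= 980 OK)
Total bytes sent = payload + n_frags * header = 4202 + 5*20 = 4202 + 100 = 4302 B

5, 4302


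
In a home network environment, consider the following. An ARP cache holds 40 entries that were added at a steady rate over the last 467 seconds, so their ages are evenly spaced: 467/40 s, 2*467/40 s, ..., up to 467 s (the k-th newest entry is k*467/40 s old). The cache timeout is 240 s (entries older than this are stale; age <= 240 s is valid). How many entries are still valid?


Ages are k * 467/40 s for k = 1..40 (spacing = 11.6750 s).
Entry k is valid iff k * 467/40 <= 240 iff k <= 40 * 240 / 467 = 20.5567
n_valid = floor(20.5567) = 20
(n_stale = 40 - 20 = 20)

20


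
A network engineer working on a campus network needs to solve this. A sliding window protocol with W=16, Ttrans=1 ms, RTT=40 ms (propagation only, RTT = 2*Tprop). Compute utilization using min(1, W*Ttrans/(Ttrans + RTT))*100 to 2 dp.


Given: W = 16, Ttrans = 1 ms, RTT = 40 ms (= 2 * Tprop, Tprop = 20 ms)
Cycle time = Ttrans + RTT = 1 + 40 = 41 ms (first packet sent until its ACK returns)
W * Ttrans = 16 * 1 = 16 ms of sending per cycle
W * Ttrans / (Ttrans + RTT) = 16 / 41 = 0.390244
U = min(1, 0.390244) = 0.390244
U% = 39.02%

39.02


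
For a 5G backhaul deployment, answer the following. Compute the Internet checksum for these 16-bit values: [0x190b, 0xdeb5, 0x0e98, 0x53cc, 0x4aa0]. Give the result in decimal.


Given words: [0x190b, 0xdeb5, 0x0e98, 0x53cc, 0x4aa0]
Step 1: Sum all words
Raw sum = 6411 + 57013 + 3736 + 21452 + 19104 = 107716
Step 2: Fold carry: (42180 + 1) = 42181
One's complement = ~42181 & 0xFFFF = 23354

23354


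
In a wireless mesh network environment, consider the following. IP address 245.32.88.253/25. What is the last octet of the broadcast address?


Given: IP = 245.32.88.253, prefix = /25
Host bits = 32 - 25 = 7
Network last octet = 253 AND mask = 128
Host part size = 2^7 - 1 = 127
Broadcast last octet = 128 OR 127 = 255

255


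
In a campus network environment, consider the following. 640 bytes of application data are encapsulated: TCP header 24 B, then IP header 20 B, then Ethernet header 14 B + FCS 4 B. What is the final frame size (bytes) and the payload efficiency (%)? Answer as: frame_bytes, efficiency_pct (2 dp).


TCP segment = 640 + 24 = 664 B
IP packet = 664 + 20 = 684 B
Ethernet frame = 684 + 14 + 4 = 702 B
Efficiency = app / frame = 640 / 702 = 0.911681 = 91.1681% -> 91.17% (2 dp)

702, 91.17


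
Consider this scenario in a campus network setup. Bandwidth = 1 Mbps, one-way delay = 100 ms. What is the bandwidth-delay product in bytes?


Given: bandwidth = 1 Mbps, delay = 100 ms
BDP in bits = 1 * 10^6 * 100 / 1000
BDP in bits = 100000
BDP in bytes = 100000 / 8 = 12500

12500


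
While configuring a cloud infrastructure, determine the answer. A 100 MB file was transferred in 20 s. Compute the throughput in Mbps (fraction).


Given: file = 100 MB, time = 20 s
File in Mb = 100 * 8 = 800 Mb
Throughput = 800 / 20 Mbps
Throughput = 40 Mbps

40


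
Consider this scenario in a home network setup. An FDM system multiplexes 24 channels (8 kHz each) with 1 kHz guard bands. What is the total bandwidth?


Given: 24 channels, 8 kHz each, guard = 1 kHz
Channel bandwidth = 24 * 8 = 192 kHz
Guard bands = 23 gaps * 1 kHz = 23 kHz
Total = 192 + 23 = 215 kHz

215


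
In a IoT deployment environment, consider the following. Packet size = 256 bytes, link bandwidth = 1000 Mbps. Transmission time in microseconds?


Given: packet = 256 bytes, bandwidth = 1000 Mbps
Packet in bits = 256 * 8 = 2048 bits
Bandwidth = 1000 * 10^6 = 1000000000 bps
Time = 2048 / 1000000000 seconds
Time in us = 2048 * 10^6 / 1000000000 = 2.048

2.048


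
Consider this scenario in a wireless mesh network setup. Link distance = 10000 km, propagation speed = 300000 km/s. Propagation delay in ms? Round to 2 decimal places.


Given: distance = 10000 km, speed = 300000 km/s
Delay = distance / speed = 10000 / 300000 seconds
Delay in ms = 10000 * 1000 / 300000
Delay = 33.3333 ms
Rounded to 2 dp = 33.33 ms

33.33


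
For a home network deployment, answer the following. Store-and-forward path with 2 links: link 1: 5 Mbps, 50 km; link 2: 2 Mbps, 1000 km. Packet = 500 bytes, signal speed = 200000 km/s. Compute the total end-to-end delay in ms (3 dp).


Packet = 500 bytes = 4000 bits. Store-and-forward: sum (t_trans + t_prop) per link.
Link 1: t_trans = 4000/(5*10^6) s = 0.8000 ms; t_prop = 50/200000 s = 0.2500 ms; subtotal = 1.0500 ms
Link 2: t_trans = 4000/(2*10^6) s = 2.0000 ms; t_prop = 1000/200000 s = 5.0000 ms; subtotal = 7.0000 ms
End-to-end = 1.0500 + 7.0000 = 8.0500 ms -> 8.050 ms (3 dp)

8.050
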